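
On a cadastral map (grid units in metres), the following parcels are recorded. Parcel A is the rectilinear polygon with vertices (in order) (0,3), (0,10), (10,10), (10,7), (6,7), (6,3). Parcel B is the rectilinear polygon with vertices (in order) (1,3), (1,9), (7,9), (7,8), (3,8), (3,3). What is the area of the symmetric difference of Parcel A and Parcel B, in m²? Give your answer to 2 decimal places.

38.00

|Parcel A| = 54, |Parcel B| = 16, |Parcel A∩Parcel B| = 16.
|Parcel A △ Parcel B| = |Parcel A| + |Parcel B| − 2·|Parcel A∩Parcel B| = 54 + 16 − 32 = 38.00.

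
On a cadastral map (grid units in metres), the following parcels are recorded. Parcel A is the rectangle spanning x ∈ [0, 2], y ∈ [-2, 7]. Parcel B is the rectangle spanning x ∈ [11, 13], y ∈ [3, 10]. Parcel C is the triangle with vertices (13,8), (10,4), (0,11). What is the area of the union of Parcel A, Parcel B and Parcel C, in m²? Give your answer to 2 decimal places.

By inclusion–exclusion:
Individual areas: |Parcel A| = 18, |Parcel B| = 14, |Parcel C| = 30.5.
|Parcel A∩Parcel B| = 0 (no overlap).
|Parcel A∩Parcel C| = 0.
|Parcel B∩Parcel C| = 3.1282.
|Parcel A∩Parcel B∩Parcel C| = 0.
|Parcel A ∪ Parcel B ∪ Parcel C| = 62.5 − 3.1282 + 0 = 59.37.

59.37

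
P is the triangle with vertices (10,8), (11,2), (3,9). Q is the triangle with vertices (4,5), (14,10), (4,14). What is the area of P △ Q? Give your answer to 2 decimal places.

49.46

|P| = 20.5, |Q| = 45, |P∩Q| = 8.0203.
|P △ Q| = |P| + |Q| − 2·|P∩Q| = 20.5 + 45 − 16.0406 = 49.46.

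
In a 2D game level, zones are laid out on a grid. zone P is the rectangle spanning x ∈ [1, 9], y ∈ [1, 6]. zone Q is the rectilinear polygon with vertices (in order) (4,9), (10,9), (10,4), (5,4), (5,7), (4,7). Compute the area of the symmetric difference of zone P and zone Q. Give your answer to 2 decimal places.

51.00

|zone P| = 40, |zone Q| = 27, |zone P∩zone Q| = 8.
|zone P △ zone Q| = |zone P| + |zone Q| − 2·|zone P∩zone Q| = 40 + 27 − 16 = 51.00.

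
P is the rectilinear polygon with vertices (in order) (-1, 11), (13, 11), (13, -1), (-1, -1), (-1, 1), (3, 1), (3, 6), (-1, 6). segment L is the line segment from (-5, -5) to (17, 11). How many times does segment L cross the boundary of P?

2

The segment meets the boundary at (13,8.091), (0.5,-1).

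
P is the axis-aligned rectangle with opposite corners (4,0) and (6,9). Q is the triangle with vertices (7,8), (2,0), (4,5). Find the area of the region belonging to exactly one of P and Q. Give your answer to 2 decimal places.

|P| = 18, |Q| = 4.5, |P∩Q| = 2.4.
|P △ Q| = |P| + |Q| − 2·|P∩Q| = 18 + 4.5 − 4.8 = 17.70.

17.70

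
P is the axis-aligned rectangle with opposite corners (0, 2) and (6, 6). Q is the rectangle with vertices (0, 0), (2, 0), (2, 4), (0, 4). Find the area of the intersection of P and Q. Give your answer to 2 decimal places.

|P∩Q|: x∈[0,2], y∈[2,4] → 2·2 = 4.

4.00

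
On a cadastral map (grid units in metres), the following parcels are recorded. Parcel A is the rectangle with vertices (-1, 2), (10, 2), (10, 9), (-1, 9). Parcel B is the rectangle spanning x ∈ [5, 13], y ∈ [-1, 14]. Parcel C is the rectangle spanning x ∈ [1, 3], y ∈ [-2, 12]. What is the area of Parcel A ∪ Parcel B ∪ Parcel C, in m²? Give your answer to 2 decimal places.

176.00

By inclusion–exclusion:
Individual areas: |Parcel A| = 77, |Parcel B| = 120, |Parcel C| = 28.
|Parcel A∩Parcel B|: x∈[5,10], y∈[2,9] → 5·7 = 35.
|Parcel A∩Parcel C|: x∈[1,3], y∈[2,9] → 2·7 = 14.
|Parcel B∩Parcel C| = 0 (no overlap).
|Parcel A∩Parcel B∩Parcel C| = 0.
|Parcel A ∪ Parcel B ∪ Parcel C| = 225 − 49 + 0 = 176.00.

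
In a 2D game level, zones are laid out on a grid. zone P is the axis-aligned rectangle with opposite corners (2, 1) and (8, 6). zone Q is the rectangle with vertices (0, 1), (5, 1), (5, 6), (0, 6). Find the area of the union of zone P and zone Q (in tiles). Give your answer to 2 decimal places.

By inclusion–exclusion:
Individual areas: |zone P| = 30, |zone Q| = 25.
|zone P∩zone Q|: x∈[2,5], y∈[1,6] → 3·5 = 15.
|zone P ∪ zone Q| = 55 − 15 = 40.00.

40.00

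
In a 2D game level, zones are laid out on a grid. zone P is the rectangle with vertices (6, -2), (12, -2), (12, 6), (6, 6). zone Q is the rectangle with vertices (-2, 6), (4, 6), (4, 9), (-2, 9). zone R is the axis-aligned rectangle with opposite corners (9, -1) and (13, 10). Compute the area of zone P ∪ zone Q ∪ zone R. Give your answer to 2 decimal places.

By inclusion–exclusion:
Individual areas: |zone P| = 48, |zone Q| = 18, |zone R| = 44.
|zone P∩zone Q| = 0 (no overlap).
|zone P∩zone R|: x∈[9,12], y∈[-1,6] → 3·7 = 21.
|zone Q∩zone R| = 0 (no overlap).
|zone P∩zone Q∩zone R| = 0.
|zone P ∪ zone Q ∪ zone R| = 110 − 21 + 0 = 89.00.

89.00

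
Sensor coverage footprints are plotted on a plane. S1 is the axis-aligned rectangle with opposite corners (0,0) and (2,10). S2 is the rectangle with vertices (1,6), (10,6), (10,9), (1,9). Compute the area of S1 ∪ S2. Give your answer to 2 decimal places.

By inclusion–exclusion:
Individual areas: |S1| = 20, |S2| = 27.
|S1∩S2|: x∈[1,2], y∈[6,9] → 1·3 = 3.
|S1 ∪ S2| = 47 − 3 = 44.00.

44.00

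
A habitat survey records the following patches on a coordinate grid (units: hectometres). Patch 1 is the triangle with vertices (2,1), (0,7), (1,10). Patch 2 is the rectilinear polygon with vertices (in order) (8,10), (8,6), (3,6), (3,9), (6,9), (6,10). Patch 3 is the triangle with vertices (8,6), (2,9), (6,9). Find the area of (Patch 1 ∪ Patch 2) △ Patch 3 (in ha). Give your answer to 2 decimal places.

17.50

|Patch 1 ∪ Patch 2| = 23.
|(Patch 1 ∪ Patch 2) ∩ Patch 3| = 5.75.
|(Patch 1 ∪ Patch 2) △ Patch 3| = 23 + 6 − 11.5 = 17.50.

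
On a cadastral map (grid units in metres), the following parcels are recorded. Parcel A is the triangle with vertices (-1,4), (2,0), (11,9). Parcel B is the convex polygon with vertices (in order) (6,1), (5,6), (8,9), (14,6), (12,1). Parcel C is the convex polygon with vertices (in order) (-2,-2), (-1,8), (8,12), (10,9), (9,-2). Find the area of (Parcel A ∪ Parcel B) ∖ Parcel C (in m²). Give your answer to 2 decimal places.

22.19

|Parcel A ∪ Parcel B| = 73.4416.
|(Parcel A ∪ Parcel B) ∩ Parcel C| = 51.249.
|(Parcel A ∪ Parcel B) ∖ Parcel C| = 73.4416 − 51.249 = 22.19.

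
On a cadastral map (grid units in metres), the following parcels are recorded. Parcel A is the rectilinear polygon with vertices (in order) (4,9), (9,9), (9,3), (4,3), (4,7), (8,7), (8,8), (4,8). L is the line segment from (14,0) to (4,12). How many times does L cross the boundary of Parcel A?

4

The segment meets the boundary at (6.5,9), (7.333,8), (8,7.2), (9,6).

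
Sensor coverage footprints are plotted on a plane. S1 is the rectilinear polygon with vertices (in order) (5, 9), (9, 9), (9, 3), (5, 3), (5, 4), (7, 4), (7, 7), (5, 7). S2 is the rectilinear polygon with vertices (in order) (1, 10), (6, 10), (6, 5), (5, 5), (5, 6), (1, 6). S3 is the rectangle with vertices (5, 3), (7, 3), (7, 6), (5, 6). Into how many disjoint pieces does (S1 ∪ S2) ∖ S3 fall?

(S1 ∪ S2) ∖ S3 is a single connected region.

1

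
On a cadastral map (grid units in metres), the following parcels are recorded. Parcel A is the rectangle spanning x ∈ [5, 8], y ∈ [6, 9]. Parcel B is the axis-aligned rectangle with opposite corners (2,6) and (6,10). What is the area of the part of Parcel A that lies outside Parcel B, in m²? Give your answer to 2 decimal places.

6.00

|Parcel A∩Parcel B|: x∈[5,6], y∈[6,9] → 1·3 = 3.
|Parcel A| = 9.
|Parcel A ∖ Parcel B| = |Parcel A| − |Parcel A∩Parcel B| = 9 − 3 = 6.00.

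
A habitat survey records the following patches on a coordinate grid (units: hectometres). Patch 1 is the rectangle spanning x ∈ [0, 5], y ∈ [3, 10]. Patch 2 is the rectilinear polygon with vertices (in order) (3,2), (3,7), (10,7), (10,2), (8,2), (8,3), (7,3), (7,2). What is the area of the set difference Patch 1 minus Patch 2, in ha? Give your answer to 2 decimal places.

|Patch 1| = 35, |Patch 1∩Patch 2| = 8.
|Patch 1 ∖ Patch 2| = |Patch 1| − |Patch 1∩Patch 2| = 35 − 8 = 27.00.

27.00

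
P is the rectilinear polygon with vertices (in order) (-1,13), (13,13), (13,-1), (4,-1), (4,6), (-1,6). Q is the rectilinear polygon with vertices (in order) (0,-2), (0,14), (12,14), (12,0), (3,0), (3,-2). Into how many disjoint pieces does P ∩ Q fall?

1

P ∩ Q is a single connected region.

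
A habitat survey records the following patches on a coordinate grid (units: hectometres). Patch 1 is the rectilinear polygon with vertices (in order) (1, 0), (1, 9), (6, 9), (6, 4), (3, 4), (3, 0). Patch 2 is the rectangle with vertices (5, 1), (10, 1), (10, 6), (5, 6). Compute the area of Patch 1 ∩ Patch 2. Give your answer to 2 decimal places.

The intersection is the polygon with vertices (6,4), (5,4), (5,6), (6,6).
By the shoelace formula its area is 2.00.

2.00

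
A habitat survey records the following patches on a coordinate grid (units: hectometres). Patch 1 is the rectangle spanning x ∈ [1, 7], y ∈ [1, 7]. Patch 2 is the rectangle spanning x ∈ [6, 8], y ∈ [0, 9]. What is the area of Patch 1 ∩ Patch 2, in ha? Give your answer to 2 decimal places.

|Patch 1∩Patch 2|: x∈[6,7], y∈[1,7] → 1·6 = 6.

6.00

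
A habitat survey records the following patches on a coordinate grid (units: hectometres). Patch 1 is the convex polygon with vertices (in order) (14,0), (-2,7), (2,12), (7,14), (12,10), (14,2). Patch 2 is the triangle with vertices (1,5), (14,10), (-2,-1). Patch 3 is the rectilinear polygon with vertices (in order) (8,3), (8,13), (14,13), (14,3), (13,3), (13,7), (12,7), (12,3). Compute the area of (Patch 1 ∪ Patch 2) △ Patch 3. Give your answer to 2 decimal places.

|Patch 1 ∪ Patch 2| = 134.5973.
|(Patch 1 ∪ Patch 2) ∩ Patch 3| = 37.0966.
|(Patch 1 ∪ Patch 2) △ Patch 3| = 134.5973 + 56 − 74.1932 = 116.40.

116.40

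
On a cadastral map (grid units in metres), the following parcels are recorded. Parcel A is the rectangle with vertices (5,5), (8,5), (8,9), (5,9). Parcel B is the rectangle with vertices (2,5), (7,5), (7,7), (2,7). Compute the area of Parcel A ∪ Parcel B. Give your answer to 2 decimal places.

By inclusion–exclusion:
Individual areas: |Parcel A| = 12, |Parcel B| = 10.
|Parcel A∩Parcel B|: x∈[5,7], y∈[5,7] → 2·2 = 4.
|Parcel A ∪ Parcel B| = 22 − 4 = 18.00.

18.00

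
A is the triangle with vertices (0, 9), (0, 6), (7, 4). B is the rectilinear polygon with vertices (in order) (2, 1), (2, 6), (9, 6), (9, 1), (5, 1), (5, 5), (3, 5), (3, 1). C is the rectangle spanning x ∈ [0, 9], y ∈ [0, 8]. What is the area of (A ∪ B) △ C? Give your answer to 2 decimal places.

39.21

|A ∪ B| = 34.1929.
|(A ∪ B) ∩ C| = 33.4929.
|(A ∪ B) △ C| = 34.1929 + 72 − 66.9857 = 39.21.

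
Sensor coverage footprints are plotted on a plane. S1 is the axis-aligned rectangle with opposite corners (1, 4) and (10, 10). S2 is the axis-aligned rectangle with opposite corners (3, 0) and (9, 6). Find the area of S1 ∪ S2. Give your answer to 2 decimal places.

78.00

By inclusion–exclusion:
Individual areas: |S1| = 54, |S2| = 36.
|S1∩S2|: x∈[3,9], y∈[4,6] → 6·2 = 12.
|S1 ∪ S2| = 90 − 12 = 78.00.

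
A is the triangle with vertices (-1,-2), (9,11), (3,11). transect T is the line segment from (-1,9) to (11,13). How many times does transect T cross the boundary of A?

The segment meets the boundary at (5,11), (2.771,10.257).

2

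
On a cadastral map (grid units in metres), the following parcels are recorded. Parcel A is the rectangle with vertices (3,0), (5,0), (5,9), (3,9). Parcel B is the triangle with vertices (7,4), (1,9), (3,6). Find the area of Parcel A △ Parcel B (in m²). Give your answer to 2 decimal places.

18.00

|Parcel A| = 18, |Parcel B| = 4, |Parcel A∩Parcel B| = 2.
|Parcel A △ Parcel B| = |Parcel A| + |Parcel B| − 2·|Parcel A∩Parcel B| = 18 + 4 − 4 = 18.00.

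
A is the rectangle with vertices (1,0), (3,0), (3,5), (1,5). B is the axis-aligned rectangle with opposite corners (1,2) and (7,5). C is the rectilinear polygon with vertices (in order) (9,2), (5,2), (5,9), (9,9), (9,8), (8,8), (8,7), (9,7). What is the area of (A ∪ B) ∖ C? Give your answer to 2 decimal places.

16.00

|A ∪ B| = 22.
|(A ∪ B) ∩ C| = 6.
|(A ∪ B) ∖ C| = 22 − 6 = 16.00.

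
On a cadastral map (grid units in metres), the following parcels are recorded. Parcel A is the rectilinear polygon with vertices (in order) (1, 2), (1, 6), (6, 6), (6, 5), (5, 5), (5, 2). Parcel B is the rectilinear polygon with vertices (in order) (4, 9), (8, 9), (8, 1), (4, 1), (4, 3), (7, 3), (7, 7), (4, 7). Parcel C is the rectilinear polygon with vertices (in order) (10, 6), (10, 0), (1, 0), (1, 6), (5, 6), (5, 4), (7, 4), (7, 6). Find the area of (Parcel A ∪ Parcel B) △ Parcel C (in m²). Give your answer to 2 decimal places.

34.00

|Parcel A ∪ Parcel B| = 36.
|(Parcel A ∪ Parcel B) ∩ Parcel C| = 26.
|(Parcel A ∪ Parcel B) △ Parcel C| = 36 + 50 − 52 = 34.00.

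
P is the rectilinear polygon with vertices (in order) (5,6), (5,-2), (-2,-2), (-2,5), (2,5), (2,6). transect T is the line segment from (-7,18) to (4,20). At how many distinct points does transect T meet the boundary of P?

The segment lies entirely outside P and never meets its boundary.

0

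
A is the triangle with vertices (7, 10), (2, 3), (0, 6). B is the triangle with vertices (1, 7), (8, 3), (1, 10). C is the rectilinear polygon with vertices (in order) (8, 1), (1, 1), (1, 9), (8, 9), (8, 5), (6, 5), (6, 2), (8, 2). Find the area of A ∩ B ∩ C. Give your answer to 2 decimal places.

3.64

The intersection is the polygon with vertices (1.375,6.786), (3.182,7.818), (4.5,6.5), (3.739,5.435).
By the shoelace formula its area is 3.64.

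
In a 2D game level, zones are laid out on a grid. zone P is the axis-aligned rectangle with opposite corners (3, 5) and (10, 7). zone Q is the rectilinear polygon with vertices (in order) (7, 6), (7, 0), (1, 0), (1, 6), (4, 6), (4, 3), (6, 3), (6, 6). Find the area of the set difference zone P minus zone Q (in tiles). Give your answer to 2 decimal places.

|zone P| = 14, |zone P∩zone Q| = 2.
|zone P ∖ zone Q| = |zone P| − |zone P∩zone Q| = 14 − 2 = 12.00.

12.00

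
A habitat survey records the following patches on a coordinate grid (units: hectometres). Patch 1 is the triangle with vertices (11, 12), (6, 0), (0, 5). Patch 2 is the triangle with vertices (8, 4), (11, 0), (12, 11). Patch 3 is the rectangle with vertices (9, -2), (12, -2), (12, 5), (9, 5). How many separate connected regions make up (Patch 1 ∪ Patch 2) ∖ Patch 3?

2

(Patch 1 ∪ Patch 2) ∖ Patch 3 splits into 2 disjoint pieces (area 48.5, area 10.0303).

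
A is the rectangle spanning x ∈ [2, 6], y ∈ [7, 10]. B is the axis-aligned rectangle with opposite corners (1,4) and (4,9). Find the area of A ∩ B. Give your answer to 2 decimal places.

|A∩B|: x∈[2,4], y∈[7,9] → 2·2 = 4.

4.00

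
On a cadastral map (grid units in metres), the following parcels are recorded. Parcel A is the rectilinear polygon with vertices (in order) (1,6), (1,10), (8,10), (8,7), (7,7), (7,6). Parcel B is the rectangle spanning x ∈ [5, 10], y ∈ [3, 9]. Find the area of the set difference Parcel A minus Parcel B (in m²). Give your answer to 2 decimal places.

19.00

|Parcel A| = 27, |Parcel A∩Parcel B| = 8.
|Parcel A ∖ Parcel B| = |Parcel A| − |Parcel A∩Parcel B| = 27 − 8 = 19.00.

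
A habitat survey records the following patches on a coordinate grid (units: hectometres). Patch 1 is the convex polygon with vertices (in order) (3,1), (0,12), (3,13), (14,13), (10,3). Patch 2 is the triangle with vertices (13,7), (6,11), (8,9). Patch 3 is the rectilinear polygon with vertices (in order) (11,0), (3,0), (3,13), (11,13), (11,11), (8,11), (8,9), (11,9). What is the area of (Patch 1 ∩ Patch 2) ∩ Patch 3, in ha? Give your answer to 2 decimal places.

2.01

|Patch 1 ∩ Patch 2| = 2.8821.
|(Patch 1 ∩ Patch 2) ∩ Patch 3| = 2.01.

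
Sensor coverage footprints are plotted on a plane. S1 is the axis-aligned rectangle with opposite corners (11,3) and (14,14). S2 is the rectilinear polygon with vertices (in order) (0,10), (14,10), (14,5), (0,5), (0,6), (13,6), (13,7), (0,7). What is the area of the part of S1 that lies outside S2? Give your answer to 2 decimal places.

20.00

|S1| = 33, |S1∩S2| = 13.
|S1 ∖ S2| = |S1| − |S1∩S2| = 33 − 13 = 20.00.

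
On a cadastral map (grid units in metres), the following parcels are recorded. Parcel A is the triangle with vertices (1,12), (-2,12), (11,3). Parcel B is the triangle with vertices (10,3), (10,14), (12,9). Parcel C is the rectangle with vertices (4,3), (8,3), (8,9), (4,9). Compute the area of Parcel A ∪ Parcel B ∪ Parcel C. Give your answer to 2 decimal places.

44.36

By inclusion–exclusion:
Individual areas: |Parcel A| = 13.5, |Parcel B| = 11, |Parcel C| = 24.
|Parcel A∩Parcel B| = 0.0389.
|Parcel A∩Parcel C| = 4.1038.
|Parcel B∩Parcel C| = 0.
|Parcel A∩Parcel B∩Parcel C| = 0.
|Parcel A ∪ Parcel B ∪ Parcel C| = 48.5 − 4.1428 + 0 = 44.36.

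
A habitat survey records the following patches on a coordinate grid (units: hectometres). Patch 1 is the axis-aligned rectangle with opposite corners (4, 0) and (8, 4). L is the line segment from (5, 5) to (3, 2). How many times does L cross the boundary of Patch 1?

2

The segment meets the boundary at (4,3.5), (4.333,4).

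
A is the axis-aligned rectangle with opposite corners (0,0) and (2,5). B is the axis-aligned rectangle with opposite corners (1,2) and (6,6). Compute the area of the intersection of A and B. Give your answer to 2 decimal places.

|A∩B|: x∈[1,2], y∈[2,5] → 1·3 = 3.

3.00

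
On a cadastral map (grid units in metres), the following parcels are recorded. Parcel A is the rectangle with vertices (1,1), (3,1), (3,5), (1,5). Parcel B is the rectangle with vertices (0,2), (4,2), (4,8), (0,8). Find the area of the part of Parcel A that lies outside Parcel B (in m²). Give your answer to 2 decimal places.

|Parcel A∩Parcel B|: x∈[1,3], y∈[2,5] → 2·3 = 6.
|Parcel A| = 8.
|Parcel A ∖ Parcel B| = |Parcel A| − |Parcel A∩Parcel B| = 8 − 6 = 2.00.

2.00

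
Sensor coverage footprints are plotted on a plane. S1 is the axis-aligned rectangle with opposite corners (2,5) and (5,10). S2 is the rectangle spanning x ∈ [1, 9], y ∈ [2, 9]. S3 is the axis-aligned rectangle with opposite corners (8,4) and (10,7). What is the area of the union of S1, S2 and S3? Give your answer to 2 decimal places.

By inclusion–exclusion:
Individual areas: |S1| = 15, |S2| = 56, |S3| = 6.
|S1∩S2|: x∈[2,5], y∈[5,9] → 3·4 = 12.
|S1∩S3| = 0 (no overlap).
|S2∩S3|: x∈[8,9], y∈[4,7] → 1·3 = 3.
|S1∩S2∩S3| = 0.
|S1 ∪ S2 ∪ S3| = 77 − 15 + 0 = 62.00.

62.00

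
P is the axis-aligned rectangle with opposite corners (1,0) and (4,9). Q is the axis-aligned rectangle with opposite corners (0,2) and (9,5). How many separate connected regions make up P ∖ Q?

2

P ∖ Q splits into 2 disjoint pieces (area 6, area 12).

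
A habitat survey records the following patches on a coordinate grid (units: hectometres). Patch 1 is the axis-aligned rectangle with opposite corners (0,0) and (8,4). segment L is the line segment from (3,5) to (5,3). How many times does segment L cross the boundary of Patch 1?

The segment meets the boundary at (4,4).

1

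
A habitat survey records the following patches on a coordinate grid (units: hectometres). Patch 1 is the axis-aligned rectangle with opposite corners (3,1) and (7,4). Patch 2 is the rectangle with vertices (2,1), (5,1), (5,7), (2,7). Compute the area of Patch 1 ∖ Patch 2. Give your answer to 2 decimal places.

|Patch 1∩Patch 2|: x∈[3,5], y∈[1,4] → 2·3 = 6.
|Patch 1| = 12.
|Patch 1 ∖ Patch 2| = |Patch 1| − |Patch 1∩Patch 2| = 12 − 6 = 6.00.

6.00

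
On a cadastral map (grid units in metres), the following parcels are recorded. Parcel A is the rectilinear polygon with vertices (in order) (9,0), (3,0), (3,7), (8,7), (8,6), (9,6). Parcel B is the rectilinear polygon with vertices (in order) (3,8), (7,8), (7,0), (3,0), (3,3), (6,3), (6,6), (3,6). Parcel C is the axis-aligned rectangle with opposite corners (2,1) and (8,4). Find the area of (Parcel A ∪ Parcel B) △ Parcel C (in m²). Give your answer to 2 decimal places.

|Parcel A ∪ Parcel B| = 45.
|(Parcel A ∪ Parcel B) ∩ Parcel C| = 15.
|(Parcel A ∪ Parcel B) △ Parcel C| = 45 + 18 − 30 = 33.00.

33.00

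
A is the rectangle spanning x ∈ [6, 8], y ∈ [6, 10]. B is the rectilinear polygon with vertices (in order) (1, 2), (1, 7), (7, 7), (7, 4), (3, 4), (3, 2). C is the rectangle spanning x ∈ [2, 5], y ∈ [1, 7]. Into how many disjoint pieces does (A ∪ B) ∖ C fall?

(A ∪ B) ∖ C splits into 2 disjoint pieces (area 13, area 5).

2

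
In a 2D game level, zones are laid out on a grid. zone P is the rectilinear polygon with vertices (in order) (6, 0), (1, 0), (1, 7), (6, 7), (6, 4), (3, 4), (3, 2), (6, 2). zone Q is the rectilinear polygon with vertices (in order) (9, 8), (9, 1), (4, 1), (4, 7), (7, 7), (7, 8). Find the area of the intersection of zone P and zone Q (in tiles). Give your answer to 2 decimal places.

8.00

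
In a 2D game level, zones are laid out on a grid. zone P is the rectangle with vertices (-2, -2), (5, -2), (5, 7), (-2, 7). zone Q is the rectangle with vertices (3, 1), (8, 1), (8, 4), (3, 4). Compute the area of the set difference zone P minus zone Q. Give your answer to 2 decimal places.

57.00

|zone P∩zone Q|: x∈[3,5], y∈[1,4] → 2·3 = 6.
|zone P| = 63.
|zone P ∖ zone Q| = |zone P| − |zone P∩zone Q| = 63 − 6 = 57.00.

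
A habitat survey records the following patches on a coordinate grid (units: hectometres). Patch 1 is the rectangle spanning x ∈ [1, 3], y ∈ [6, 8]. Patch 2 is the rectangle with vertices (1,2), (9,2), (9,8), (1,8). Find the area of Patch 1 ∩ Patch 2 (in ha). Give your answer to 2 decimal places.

4.00

|Patch 1∩Patch 2|: x∈[1,3], y∈[6,8] → 2·2 = 4.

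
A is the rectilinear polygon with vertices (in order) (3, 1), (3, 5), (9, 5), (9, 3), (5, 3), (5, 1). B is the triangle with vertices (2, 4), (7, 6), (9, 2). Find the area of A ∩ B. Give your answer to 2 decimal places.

The intersection is the polygon with vertices (3,4.4), (4.5,5), (7.5,5), (8.5,3), (5.5,3), (3,3.714).
By the shoelace formula its area is 8.66.

8.66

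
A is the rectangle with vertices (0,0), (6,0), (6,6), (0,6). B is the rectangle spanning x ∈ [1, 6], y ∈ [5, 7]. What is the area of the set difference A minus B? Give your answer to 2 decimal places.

|A∩B|: x∈[1,6], y∈[5,6] → 5·1 = 5.
|A| = 36.
|A ∖ B| = |A| − |A∩B| = 36 − 5 = 31.00.

31.00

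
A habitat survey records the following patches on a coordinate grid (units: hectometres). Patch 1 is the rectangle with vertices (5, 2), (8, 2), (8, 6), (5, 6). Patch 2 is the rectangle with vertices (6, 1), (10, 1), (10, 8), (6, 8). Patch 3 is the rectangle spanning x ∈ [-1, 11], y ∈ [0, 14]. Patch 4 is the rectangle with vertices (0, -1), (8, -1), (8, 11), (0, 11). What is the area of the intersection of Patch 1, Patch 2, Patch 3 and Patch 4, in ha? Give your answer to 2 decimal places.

The intersection is the polygon with vertices (6,2), (6,6), (8,6), (8,2).
By the shoelace formula its area is 8.00.

8.00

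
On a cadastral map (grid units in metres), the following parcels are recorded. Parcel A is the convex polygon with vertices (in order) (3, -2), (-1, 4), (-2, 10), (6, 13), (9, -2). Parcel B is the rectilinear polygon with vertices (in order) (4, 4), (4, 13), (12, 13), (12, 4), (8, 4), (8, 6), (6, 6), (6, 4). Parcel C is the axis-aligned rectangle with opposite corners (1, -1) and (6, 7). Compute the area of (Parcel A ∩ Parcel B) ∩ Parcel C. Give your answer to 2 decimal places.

The region (Parcel A ∩ Parcel B) ∩ Parcel C is the polygon with vertices (6,4), (4,4), (4,7), (6,7), (6,6).
By the shoelace formula its area is 6.00.

6.00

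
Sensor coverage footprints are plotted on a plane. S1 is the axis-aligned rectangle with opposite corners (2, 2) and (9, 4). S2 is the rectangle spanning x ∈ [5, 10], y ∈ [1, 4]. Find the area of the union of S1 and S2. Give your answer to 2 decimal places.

21.00

By inclusion–exclusion:
Individual areas: |S1| = 14, |S2| = 15.
|S1∩S2|: x∈[5,9], y∈[2,4] → 4·2 = 8.
|S1 ∪ S2| = 29 − 8 = 21.00.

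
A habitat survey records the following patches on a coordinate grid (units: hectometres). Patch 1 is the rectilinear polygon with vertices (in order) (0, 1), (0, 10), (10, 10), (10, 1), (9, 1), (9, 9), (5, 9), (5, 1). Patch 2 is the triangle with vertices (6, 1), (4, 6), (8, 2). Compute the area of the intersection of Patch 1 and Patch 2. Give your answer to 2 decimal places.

0.75

The intersection is the polygon with vertices (5,3.5), (4,6), (5,5).
By the shoelace formula its area is 0.75.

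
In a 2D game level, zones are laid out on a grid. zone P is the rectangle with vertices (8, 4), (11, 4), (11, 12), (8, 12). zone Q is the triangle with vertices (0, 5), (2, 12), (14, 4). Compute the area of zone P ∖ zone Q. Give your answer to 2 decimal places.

15.96

|zone P| = 24, |zone P∩zone Q| = 8.0357.
|zone P ∖ zone Q| = |zone P| − |zone P∩zone Q| = 24 − 8.0357 = 15.96.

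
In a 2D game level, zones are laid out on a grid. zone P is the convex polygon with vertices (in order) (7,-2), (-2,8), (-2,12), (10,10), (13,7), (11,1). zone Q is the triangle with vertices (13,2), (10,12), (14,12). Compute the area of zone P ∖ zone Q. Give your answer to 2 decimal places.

|zone P| = 124.5, |zone P∩zone Q| = 3.3835.
|zone P ∖ zone Q| = |zone P| − |zone P∩zone Q| = 124.5 − 3.3835 = 121.12.

121.12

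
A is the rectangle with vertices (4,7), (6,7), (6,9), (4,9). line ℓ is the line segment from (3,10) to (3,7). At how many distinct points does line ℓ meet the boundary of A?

0

The segment lies entirely outside A and never meets its boundary.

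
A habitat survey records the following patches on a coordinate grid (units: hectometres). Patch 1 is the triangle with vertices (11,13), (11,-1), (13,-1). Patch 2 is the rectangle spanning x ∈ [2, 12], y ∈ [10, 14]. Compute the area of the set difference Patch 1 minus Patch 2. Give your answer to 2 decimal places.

13.36

|Patch 1| = 14, |Patch 1∩Patch 2| = 0.6429.
|Patch 1 ∖ Patch 2| = |Patch 1| − |Patch 1∩Patch 2| = 14 − 0.6429 = 13.36.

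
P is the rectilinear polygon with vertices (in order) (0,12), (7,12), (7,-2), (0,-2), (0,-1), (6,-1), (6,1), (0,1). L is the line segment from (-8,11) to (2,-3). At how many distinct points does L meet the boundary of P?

The segment meets the boundary at (1.286,-2), (0.571,-1).

2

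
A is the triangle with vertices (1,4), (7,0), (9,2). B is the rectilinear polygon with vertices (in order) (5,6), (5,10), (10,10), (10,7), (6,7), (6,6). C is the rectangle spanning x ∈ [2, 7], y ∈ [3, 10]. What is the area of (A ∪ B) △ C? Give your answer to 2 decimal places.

|A ∪ B| = 26.
|(A ∪ B) ∩ C| = 8.0417.
|(A ∪ B) △ C| = 26 + 35 − 16.0833 = 44.92.

44.92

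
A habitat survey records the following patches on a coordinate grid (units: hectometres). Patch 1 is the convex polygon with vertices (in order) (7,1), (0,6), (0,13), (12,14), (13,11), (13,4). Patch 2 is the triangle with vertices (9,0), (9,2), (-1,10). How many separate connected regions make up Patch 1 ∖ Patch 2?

Patch 1 ∖ Patch 2 splits into 2 disjoint pieces (area 14.3333, area 112.1).

2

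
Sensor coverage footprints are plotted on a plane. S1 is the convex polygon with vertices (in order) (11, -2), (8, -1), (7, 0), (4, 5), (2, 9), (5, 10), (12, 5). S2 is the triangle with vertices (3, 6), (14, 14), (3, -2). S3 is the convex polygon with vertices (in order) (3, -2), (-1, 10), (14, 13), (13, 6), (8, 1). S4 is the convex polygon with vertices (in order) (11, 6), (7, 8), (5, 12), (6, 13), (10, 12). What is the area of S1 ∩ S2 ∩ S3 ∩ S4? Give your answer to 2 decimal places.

0.85

The intersection is the polygon with vertices (6.766,8.739), (9.192,7.006), (9.139,6.93), (7,8), (6.667,8.667).
By the shoelace formula its area is 0.85.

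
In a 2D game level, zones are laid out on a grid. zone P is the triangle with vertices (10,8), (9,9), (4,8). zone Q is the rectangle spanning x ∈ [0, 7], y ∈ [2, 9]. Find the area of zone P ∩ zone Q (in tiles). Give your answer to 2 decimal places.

0.90

The intersection is the polygon with vertices (4,8), (7,8.6), (7,8).
By the shoelace formula its area is 0.90.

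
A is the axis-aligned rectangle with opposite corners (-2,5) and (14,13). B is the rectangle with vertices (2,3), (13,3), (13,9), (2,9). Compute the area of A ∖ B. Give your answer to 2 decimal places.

|A∩B|: x∈[2,13], y∈[5,9] → 11·4 = 44.
|A| = 128.
|A ∖ B| = |A| − |A∩B| = 128 − 44 = 84.00.

84.00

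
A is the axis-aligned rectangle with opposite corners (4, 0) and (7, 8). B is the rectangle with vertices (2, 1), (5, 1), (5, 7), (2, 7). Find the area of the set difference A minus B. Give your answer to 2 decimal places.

18.00

|A∩B|: x∈[4,5], y∈[1,7] → 1·6 = 6.
|A| = 24.
|A ∖ B| = |A| − |A∩B| = 24 − 6 = 18.00.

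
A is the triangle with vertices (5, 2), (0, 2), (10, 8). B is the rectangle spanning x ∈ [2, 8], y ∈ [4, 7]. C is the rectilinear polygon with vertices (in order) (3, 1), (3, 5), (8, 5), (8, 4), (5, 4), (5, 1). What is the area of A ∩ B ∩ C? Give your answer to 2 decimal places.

The intersection is the polygon with vertices (6.667,4), (5,4), (3.333,4), (5,5), (7.5,5).
By the shoelace formula its area is 2.92.

2.92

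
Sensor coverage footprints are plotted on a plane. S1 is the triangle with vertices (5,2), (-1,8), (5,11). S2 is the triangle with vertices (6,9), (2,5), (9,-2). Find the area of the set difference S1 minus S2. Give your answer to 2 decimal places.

|S1| = 27, |S1∩S2| = 9.
|S1 ∖ S2| = |S1| − |S1∩S2| = 27 − 9 = 18.00.

18.00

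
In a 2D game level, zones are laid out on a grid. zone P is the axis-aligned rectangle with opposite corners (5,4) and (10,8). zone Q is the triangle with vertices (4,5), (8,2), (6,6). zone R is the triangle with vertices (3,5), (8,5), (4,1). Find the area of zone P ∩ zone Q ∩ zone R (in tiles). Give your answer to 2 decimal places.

The intersection is the polygon with vertices (7,4), (5.333,4), (5,4.25), (5,5), (6.5,5).
By the shoelace formula its area is 1.71.

1.71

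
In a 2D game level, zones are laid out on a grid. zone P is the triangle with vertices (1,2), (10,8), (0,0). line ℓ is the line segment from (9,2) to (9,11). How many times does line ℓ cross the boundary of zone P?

The segment meets the boundary at (9,7.333), (9,7.2).

2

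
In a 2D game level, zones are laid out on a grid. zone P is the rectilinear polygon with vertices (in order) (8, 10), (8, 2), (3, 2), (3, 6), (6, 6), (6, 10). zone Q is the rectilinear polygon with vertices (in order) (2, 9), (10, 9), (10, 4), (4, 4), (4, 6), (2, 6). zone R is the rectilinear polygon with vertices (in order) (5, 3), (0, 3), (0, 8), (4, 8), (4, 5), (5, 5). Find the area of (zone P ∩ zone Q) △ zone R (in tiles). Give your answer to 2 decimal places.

34.00

|zone P ∩ zone Q| = 14.
|(zone P ∩ zone Q) ∩ zone R| = 1.
|(zone P ∩ zone Q) △ zone R| = 14 + 22 − 2 = 34.00.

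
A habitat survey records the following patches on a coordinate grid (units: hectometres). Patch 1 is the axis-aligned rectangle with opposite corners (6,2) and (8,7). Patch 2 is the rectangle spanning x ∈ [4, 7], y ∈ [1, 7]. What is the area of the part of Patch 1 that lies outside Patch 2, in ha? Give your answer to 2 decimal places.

5.00

|Patch 1∩Patch 2|: x∈[6,7], y∈[2,7] → 1·5 = 5.
|Patch 1| = 10.
|Patch 1 ∖ Patch 2| = |Patch 1| − |Patch 1∩Patch 2| = 10 − 5 = 5.00.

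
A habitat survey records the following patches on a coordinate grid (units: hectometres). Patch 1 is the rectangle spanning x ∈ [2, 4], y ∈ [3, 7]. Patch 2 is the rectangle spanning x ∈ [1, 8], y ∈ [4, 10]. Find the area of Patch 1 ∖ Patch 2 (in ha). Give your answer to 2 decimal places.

2.00

|Patch 1∩Patch 2|: x∈[2,4], y∈[4,7] → 2·3 = 6.
|Patch 1| = 8.
|Patch 1 ∖ Patch 2| = |Patch 1| − |Patch 1∩Patch 2| = 8 − 6 = 2.00.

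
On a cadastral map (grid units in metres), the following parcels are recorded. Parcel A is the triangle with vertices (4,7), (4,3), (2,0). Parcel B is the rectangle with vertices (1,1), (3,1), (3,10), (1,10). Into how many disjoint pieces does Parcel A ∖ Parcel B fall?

Parcel A ∖ Parcel B splits into 2 disjoint pieces (area 3, area 0.1905).

2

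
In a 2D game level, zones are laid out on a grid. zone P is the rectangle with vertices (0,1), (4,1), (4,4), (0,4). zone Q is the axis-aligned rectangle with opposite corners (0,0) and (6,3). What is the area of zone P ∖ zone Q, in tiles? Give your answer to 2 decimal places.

4.00

|zone P∩zone Q|: x∈[0,4], y∈[1,3] → 4·2 = 8.
|zone P| = 12.
|zone P ∖ zone Q| = |zone P| − |zone P∩zone Q| = 12 − 8 = 4.00.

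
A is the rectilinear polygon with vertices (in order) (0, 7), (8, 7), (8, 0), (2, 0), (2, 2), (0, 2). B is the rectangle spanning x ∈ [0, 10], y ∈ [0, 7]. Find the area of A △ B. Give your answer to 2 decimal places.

|A| = 52, |B| = 70, |A∩B| = 52.
|A △ B| = |A| + |B| − 2·|A∩B| = 52 + 70 − 104 = 18.00.

18.00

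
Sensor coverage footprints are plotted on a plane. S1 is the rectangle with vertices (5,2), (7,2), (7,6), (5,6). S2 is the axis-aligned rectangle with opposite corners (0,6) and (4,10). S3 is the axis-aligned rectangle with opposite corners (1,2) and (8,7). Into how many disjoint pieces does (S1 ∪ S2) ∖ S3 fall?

(S1 ∪ S2) ∖ S3 is a single connected region.

1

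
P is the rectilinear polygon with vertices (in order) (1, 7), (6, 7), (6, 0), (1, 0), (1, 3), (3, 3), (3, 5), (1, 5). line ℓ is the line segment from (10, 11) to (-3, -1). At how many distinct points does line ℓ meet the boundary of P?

4

The segment meets the boundary at (1,2.692), (3,4.538), (5.667,7), (1.333,3).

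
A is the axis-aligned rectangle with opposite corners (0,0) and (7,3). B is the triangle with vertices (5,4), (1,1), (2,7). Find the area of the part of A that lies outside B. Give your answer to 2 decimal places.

|A| = 21, |A∩B| = 2.3333.
|A ∖ B| = |A| − |A∩B| = 21 − 2.3333 = 18.67.

18.67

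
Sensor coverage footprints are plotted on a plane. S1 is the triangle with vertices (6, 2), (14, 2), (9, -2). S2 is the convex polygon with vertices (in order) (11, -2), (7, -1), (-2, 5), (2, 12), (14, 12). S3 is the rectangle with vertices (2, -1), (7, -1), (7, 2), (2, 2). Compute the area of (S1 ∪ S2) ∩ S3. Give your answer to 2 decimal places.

The region (S1 ∪ S2) ∩ S3 is the polygon with vertices (2.5,2), (7,2), (7,-1).
By the shoelace formula its area is 6.75.

6.75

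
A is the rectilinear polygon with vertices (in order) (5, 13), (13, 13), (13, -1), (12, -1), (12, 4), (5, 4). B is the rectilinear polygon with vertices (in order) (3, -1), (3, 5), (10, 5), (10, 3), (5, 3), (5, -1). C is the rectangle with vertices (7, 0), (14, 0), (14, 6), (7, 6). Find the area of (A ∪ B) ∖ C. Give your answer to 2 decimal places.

|A ∪ B| = 94.
|(A ∪ B) ∩ C| = 19.
|(A ∪ B) ∖ C| = 94 − 19 = 75.00.

75.00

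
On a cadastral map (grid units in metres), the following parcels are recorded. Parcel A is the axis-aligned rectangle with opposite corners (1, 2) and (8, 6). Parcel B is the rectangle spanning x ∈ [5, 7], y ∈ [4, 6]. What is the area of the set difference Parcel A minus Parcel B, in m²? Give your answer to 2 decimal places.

24.00

|Parcel A∩Parcel B|: x∈[5,7], y∈[4,6] → 2·2 = 4.
|Parcel A| = 28.
|Parcel A ∖ Parcel B| = |Parcel A| − |Parcel A∩Parcel B| = 28 − 4 = 24.00.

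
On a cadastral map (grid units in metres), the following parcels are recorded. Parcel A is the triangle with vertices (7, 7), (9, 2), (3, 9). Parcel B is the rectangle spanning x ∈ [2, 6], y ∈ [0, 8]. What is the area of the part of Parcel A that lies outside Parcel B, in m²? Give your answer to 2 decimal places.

|Parcel A| = 8, |Parcel A∩Parcel B| = 2.4286.
|Parcel A ∖ Parcel B| = |Parcel A| − |Parcel A∩Parcel B| = 8 − 2.4286 = 5.57.

5.57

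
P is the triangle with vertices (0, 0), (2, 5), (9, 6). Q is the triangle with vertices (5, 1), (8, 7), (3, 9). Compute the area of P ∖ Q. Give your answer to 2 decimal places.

|P| = 16.5, |P∩Q| = 5.0222.
|P ∖ Q| = |P| − |P∩Q| = 16.5 − 5.0222 = 11.48.

11.48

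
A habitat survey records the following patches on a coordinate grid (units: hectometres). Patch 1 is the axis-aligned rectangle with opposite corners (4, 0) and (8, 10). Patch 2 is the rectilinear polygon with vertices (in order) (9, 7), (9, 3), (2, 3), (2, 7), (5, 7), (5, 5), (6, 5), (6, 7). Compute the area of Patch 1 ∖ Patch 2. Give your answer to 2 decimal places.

26.00

|Patch 1| = 40, |Patch 1∩Patch 2| = 14.
|Patch 1 ∖ Patch 2| = |Patch 1| − |Patch 1∩Patch 2| = 40 − 14 = 26.00.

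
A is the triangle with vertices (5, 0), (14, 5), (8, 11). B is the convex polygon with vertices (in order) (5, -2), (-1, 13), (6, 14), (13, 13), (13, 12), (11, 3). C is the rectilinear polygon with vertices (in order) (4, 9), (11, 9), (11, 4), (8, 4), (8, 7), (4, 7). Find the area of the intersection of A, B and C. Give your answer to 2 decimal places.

The intersection is the polygon with vertices (7.455,9), (10,9), (11,8), (11,4), (8,4), (8,7), (6.909,7).
By the shoelace formula its area is 16.14.

16.14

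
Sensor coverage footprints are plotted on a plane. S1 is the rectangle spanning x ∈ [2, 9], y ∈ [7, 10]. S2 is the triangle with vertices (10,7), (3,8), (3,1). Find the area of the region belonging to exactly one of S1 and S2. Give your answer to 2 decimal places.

|S1| = 21, |S2| = 24.5, |S1∩S2| = 3.4286.
|S1 △ S2| = |S1| + |S2| − 2·|S1∩S2| = 21 + 24.5 − 6.8571 = 38.64.

38.64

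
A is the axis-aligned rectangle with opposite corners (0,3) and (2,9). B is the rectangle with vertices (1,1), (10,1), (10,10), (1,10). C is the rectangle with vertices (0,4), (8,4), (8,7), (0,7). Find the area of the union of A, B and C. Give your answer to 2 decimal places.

87.00

By inclusion–exclusion:
Individual areas: |A| = 12, |B| = 81, |C| = 24.
|A∩B|: x∈[1,2], y∈[3,9] → 1·6 = 6.
|A∩C|: x∈[0,2], y∈[4,7] → 2·3 = 6.
|B∩C|: x∈[1,8], y∈[4,7] → 7·3 = 21.
|A∩B∩C| = 3.
|A ∪ B ∪ C| = 117 − 33 + 3 = 87.00.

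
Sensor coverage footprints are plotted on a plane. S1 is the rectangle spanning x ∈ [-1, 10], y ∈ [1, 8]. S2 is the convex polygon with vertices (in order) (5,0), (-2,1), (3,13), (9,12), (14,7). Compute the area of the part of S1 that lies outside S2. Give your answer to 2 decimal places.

9.77

|S1| = 77, |S1∩S2| = 67.2266.
|S1 ∖ S2| = |S1| − |S1∩S2| = 77 − 67.2266 = 9.77.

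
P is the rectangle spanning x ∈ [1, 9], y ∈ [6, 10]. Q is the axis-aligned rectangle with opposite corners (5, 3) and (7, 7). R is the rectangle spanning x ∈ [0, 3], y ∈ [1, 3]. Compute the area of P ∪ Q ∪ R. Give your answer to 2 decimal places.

44.00

By inclusion–exclusion:
Individual areas: |P| = 32, |Q| = 8, |R| = 6.
|P∩Q|: x∈[5,7], y∈[6,7] → 2·1 = 2.
|P∩R| = 0 (no overlap).
|Q∩R| = 0 (no overlap).
|P∩Q∩R| = 0.
|P ∪ Q ∪ R| = 46 − 2 + 0 = 44.00.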